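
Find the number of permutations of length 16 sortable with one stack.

By Knuth's characterisation, the stack-sortable permutations of length 16 are the 231-avoiders, numbering C_16.
C_16 = 35357670.

35357670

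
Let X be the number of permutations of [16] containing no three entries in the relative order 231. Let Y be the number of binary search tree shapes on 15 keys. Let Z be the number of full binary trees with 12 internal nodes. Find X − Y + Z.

Permutations of [n] avoiding any single length-3 pattern are counted by C_n; here n = 16. So X = C_16 = 35357670.
There are C_n binary search tree shapes on n keys; with n = 15 that is C_15. So Y = C_15 = 9694845.
Full binary trees with n internal nodes are counted by C_n; here n = 12. So Z = C_12 = 208012.
X − Y + Z = 35357670 − 9694845 + 208012 = 25870837.

25870837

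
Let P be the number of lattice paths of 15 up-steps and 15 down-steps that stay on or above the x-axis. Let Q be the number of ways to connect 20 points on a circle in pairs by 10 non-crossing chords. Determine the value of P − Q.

9678049

Paths of 15 up- and 15 down-steps that never dip below the axis are Dyck paths; their count is C_15. So P = C_15 = 9694845.
Non-crossing perfect matchings of 2n points on a circle are counted by C_n; with 20 points, n = 10. So Q = C_10 = 16796.
P − Q = 9694845 − 16796 = 9678049.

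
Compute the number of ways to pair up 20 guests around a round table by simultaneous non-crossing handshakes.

With 20 = 2·10 people, non-crossing handshake pairings are non-crossing perfect matchings on a circle, counted by C_10.
C_10 = C(20,10)/11 = 184756/11 = 16796.

16796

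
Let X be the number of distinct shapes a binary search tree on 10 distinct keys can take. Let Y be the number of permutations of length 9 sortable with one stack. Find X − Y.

11934

Binary trees (left/right distinguished) on n nodes are counted by C_n; here n = 10. So X = C_10 = 16796.
By Knuth's characterisation, the stack-sortable permutations of length 9 are the 231-avoiders, numbering C_9. So Y = C_9 = 4862.
X − Y = 16796 − 4862 = 11934.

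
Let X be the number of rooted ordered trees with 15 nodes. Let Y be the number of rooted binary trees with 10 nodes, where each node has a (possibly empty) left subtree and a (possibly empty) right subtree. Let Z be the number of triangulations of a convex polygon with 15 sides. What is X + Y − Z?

1948336

A rooted plane tree on 15 nodes has 14 edges, and such trees are counted by C_14. So X = C_14 = 2674440.
Binary trees (left/right distinguished) on n nodes are counted by C_n; here n = 10. So Y = C_10 = 16796.
Triangulations of a convex m-gon are counted by C_{m−2}; with m = 15 this is C_13. So Z = C_13 = 742900.
X + Y − Z = 2674440 + 16796 − 742900 = 1948336.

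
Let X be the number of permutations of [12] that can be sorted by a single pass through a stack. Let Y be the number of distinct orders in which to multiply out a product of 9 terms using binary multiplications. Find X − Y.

Stack-sortable permutations are exactly the 231-avoiding ones, counted by C_n; here n = 12. So X = C_12 = 208012.
Parenthesizations of m factors correspond to full binary trees with m leaves, counted by C_{m−1}; m = 9 gives C_8. So Y = C_8 = 1430.
X − Y = 208012 − 1430 = 206582.

206582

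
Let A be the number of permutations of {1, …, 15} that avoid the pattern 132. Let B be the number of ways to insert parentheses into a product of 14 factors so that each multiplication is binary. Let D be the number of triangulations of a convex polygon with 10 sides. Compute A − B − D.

8950515

For any fixed pattern of length 3, the pattern-avoiding permutations of [15] number C_15. So A = C_15 = 9694845.
Parenthesizations of m factors correspond to full binary trees with m leaves, counted by C_{m−1}; m = 14 gives C_13. So B = C_13 = 742900.
A convex 10-gon is triangulated into 8 triangles, and the number of such triangulations is the Catalan number C_{10−2} = C_8. So D = C_8 = 1430.
A − B − D = 9694845 − 742900 − 1430 = 8950515.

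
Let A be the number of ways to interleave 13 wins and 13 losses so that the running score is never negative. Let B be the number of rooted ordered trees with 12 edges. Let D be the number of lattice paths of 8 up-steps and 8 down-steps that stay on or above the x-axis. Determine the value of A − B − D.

533458

Reading a vote for the leader as '(' and for the other as ')' turns such a sequence into a balanced string of 13 pairs, so the count is C_13. So A = C_13 = 742900.
Rooted ordered trees with n edges are counted by C_n; here n = 12. So B = C_12 = 208012.
Dyck paths of semilength n (length 2n) are counted by C_n; here n = 8. So D = C_8 = 1430.
A − B − D = 742900 − 208012 − 1430 = 533458.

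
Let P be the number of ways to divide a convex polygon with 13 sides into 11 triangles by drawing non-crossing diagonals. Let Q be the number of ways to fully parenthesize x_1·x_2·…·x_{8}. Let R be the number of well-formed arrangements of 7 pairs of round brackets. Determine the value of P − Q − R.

57928

The number of triangulations of a 13-gon is the Catalan number C_11 (index = sides − 2). So P = C_11 = 58786.
Ways to associate a product of 8 factors correspond to binary trees on 8 leaves, so the count is C_7. So Q = C_7 = 429.
A balanced arrangement of 7 bracket pairs is a Dyck word of semilength 7, so the count is C_7. So R = C_7 = 429.
P − Q − R = 58786 − 429 − 429 = 57928.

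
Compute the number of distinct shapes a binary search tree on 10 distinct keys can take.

Binary trees (left/right distinguished) on n nodes are counted by C_n; here n = 10.
C_10 = C(20,10)/11 = 184756/11 = 16796.

16796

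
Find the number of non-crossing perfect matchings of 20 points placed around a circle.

16796

Pairing 20 circle points by 10 non-crossing chords gives C_10 matchings.
C_10 = C_9 · 2(2·9+1)/(9+2) = 4862 · 38/11 = 16796.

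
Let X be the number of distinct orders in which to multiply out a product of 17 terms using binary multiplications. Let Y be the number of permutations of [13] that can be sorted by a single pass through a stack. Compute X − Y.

Parenthesizations of m factors correspond to full binary trees with m leaves, counted by C_{m−1}; m = 17 gives C_16. So X = C_16 = 35357670.
By Knuth's characterisation, the stack-sortable permutations of length 13 are the 231-avoiders, numbering C_13. So Y = C_13 = 742900.
X − Y = 35357670 − 742900 = 34614770.

34614770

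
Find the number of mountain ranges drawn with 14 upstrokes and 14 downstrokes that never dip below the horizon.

2674440

Paths of 14 up- and 14 down-steps that never dip below the axis are Dyck paths; their count is C_14.
C_14 = C(28,14)/15 = 40116600/15 = 2674440.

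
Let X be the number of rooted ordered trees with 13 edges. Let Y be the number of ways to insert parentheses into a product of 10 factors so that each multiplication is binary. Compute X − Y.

A rooted plane tree with 13 edges has 14 nodes, and the count is C_13. So X = C_13 = 742900.
Parenthesizations of m factors correspond to full binary trees with m leaves, counted by C_{m−1}; m = 10 gives C_9. So Y = C_9 = 4862.
X − Y = 742900 − 4862 = 738038.

738038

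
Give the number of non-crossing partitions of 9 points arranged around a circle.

Non-crossing partitions of an n-element set are counted by C_n; here n = 9.
C_9 = C(18,9)/10 = 48620/10 = 4862.

4862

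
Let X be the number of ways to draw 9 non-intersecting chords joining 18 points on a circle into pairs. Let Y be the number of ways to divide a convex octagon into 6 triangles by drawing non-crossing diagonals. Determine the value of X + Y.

Pairing 18 circle points by 9 non-crossing chords gives C_9 matchings. So X = C_9 = 4862.
The number of triangulations of an 8-gon is the Catalan number C_6 (index = sides − 2). So Y = C_6 = 132.
X + Y = 4862 + 132 = 4994.

4994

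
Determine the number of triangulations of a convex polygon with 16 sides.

2674440

Triangulations of a convex m-gon are counted by C_{m−2}; with m = 16 this is C_14.
C_14 = C(28,14)/15 = 40116600/15 = 2674440.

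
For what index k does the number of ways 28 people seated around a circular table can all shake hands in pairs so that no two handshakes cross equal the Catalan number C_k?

With 28 = 2·14 people, non-crossing handshake pairings are non-crossing perfect matchings on a circle, counted by C_14.

14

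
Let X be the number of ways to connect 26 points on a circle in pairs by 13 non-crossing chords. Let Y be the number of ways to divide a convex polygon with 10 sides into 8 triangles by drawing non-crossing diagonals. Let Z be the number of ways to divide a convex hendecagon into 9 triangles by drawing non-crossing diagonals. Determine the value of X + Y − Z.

739468

Pairing 26 circle points by 13 non-crossing chords gives C_13 matchings. So X = C_13 = 742900.
The number of triangulations of a 10-gon is the Catalan number C_8 (index = sides − 2). So Y = C_8 = 1430.
Triangulations of a convex m-gon are counted by C_{m−2}; with m = 11 this is C_9. So Z = C_9 = 4862.
X + Y − Z = 742900 + 1430 − 4862 = 739468.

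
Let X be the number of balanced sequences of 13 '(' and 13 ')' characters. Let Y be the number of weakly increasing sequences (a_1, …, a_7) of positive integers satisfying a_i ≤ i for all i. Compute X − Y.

Balanced strings of n pairs of brackets are counted by C_n; here n = 13. So X = C_13 = 742900.
Such sub-staircase sequences of length n are counted by C_n; here n = 7. So Y = C_7 = 429.
X − Y = 742900 − 429 = 742471.

742471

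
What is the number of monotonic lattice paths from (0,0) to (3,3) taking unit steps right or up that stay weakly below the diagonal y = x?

Sub-diagonal monotone paths from (0,0) to (3,3) biject with Dyck paths of semilength 3, giving C_3.
C_3 = 5.

5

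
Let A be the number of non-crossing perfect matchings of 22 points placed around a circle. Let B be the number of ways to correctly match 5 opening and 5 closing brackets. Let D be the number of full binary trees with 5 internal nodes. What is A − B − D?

58702

Pairing 22 circle points by 11 non-crossing chords gives C_11 matchings. So A = C_11 = 58786.
With 5 pairs the number of balanced bracket strings is the Catalan number C_5. So B = C_5 = 42.
Full binary trees with n internal nodes are counted by C_n; here n = 5. So D = C_5 = 42.
A − B − D = 58786 − 42 − 42 = 58702.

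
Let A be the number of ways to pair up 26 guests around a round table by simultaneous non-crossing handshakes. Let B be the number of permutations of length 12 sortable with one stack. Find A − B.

Non-crossing handshake pairings of 2n people are counted by C_n; 26 people gives n = 13. So A = C_13 = 742900.
By Knuth's characterisation, the stack-sortable permutations of length 12 are the 231-avoiders, numbering C_12. So B = C_12 = 208012.
A − B = 742900 − 208012 = 534888.

534888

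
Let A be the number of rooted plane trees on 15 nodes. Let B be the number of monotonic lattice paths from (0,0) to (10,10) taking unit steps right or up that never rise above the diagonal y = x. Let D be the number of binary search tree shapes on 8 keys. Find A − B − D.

2656214

A rooted plane tree on 15 nodes has 14 edges, and such trees are counted by C_14. So A = C_14 = 2674440.
Monotone paths in an n×n grid that stay weakly below the diagonal are counted by C_n; here n = 10. So B = C_10 = 16796.
Rooted binary trees with 8 nodes (each child slot possibly empty) number C_8. So D = C_8 = 1430.
A − B − D = 2674440 − 16796 − 1430 = 2656214.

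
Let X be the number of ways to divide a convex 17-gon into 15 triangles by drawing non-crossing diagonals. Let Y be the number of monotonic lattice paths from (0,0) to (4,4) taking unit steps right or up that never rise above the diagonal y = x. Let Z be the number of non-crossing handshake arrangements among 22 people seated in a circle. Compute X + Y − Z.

9636073

A convex 17-gon is triangulated into 15 triangles, and the number of such triangulations is the Catalan number C_{17−2} = C_15. So X = C_15 = 9694845.
Monotone paths in an n×n grid that stay weakly below the diagonal are counted by C_n; here n = 4. So Y = C_4 = 14.
Non-crossing handshake pairings of 2n people are counted by C_n; 22 people gives n = 11. So Z = C_11 = 58786.
X + Y − Z = 9694845 + 14 − 58786 = 9636073.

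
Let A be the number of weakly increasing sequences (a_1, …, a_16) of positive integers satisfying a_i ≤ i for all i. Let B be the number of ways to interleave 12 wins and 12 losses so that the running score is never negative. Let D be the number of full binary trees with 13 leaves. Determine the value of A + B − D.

Weakly increasing sequences with a_i ≤ i biject with Dyck paths of semilength 16, so there are C_16. So A = C_16 = 35357670.
Reading a vote for the leader as '(' and for the other as ')' turns such a sequence into a balanced string of 12 pairs, so the count is C_12. So B = C_12 = 208012.
Full binary trees with 13 leaves have 13−1 = 12 internal nodes, so there are C_12 of them. So D = C_12 = 208012.
A + B − D = 35357670 + 208012 − 208012 = 35357670.

35357670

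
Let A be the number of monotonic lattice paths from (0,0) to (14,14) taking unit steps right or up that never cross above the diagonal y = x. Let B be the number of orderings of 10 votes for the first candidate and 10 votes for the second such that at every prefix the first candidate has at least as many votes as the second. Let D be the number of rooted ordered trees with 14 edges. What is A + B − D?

Sub-diagonal monotone paths from (0,0) to (14,14) biject with Dyck paths of semilength 14, giving C_14. So A = C_14 = 2674440.
Ballot sequences with n votes each where one side never trails are Dyck words, counted by C_n; here n = 10. So B = C_10 = 16796.
Rooted ordered trees with n edges are counted by C_n; here n = 14. So D = C_14 = 2674440.
A + B − D = 2674440 + 16796 − 2674440 = 16796.

16796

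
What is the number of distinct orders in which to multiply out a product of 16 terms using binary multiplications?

Ways to associate a product of 16 factors correspond to binary trees on 16 leaves, so the count is C_15.
C_15 = 9694845.

9694845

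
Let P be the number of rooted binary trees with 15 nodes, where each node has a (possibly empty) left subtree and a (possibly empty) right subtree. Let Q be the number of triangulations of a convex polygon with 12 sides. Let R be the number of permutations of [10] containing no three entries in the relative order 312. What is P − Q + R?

9694845

There are C_n binary search tree shapes on n keys; with n = 15 that is C_15. So P = C_15 = 9694845.
Triangulations of a convex m-gon are counted by C_{m−2}; with m = 12 this is C_10. So Q = C_10 = 16796.
Permutations of [n] avoiding any single length-3 pattern are counted by C_n; here n = 10. So R = C_10 = 16796.
P − Q + R = 9694845 − 16796 + 16796 = 9694845.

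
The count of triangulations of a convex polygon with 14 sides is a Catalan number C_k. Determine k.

12

Triangulations of a convex m-gon are counted by C_{m−2}; with m = 14 this is C_12.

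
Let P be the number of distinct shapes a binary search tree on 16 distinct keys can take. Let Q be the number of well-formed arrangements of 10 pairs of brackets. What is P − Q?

Rooted binary trees with 16 nodes (each child slot possibly empty) number C_16. So P = C_16 = 35357670.
A balanced arrangement of 10 bracket pairs is a Dyck word of semilength 10, so the count is C_10. So Q = C_10 = 16796.
P − Q = 35357670 − 16796 = 35340874.

35340874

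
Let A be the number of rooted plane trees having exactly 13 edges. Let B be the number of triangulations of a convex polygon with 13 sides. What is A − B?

Rooted ordered trees with n edges are counted by C_n; here n = 13. So A = C_13 = 742900.
Triangulations of a convex m-gon are counted by C_{m−2}; with m = 13 this is C_11. So B = C_11 = 58786.
A − B = 742900 − 58786 = 684114.

684114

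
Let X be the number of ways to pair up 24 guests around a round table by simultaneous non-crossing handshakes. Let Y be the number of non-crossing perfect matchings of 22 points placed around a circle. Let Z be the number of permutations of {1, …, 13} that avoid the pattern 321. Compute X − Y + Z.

With 24 = 2·12 people, non-crossing handshake pairings are non-crossing perfect matchings on a circle, counted by C_12. So X = C_12 = 208012.
Pairing 22 circle points by 11 non-crossing chords gives C_11 matchings. So Y = C_11 = 58786.
Permutations of [n] avoiding any single length-3 pattern are counted by C_n; here n = 13. So Z = C_13 = 742900.
X − Y + Z = 208012 − 58786 + 742900 = 892126.

892126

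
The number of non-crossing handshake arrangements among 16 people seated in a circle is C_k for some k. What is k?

8

Non-crossing handshake pairings of 2n people are counted by C_n; 16 people gives n = 8.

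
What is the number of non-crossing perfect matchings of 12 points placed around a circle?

Non-crossing perfect matchings of 2n points on a circle are counted by C_n; with 12 points, n = 6.
C_6 = C(12,6)/7 = 924/7 = 132.

132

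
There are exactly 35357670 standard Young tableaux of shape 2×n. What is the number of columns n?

Standard Young tableaux of shape 2×n are counted by C_n. Since C_16 = 35357670, the index is 16.

16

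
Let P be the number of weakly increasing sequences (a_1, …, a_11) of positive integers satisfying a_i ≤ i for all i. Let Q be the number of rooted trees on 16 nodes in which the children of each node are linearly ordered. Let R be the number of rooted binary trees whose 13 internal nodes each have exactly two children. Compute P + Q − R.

Such sub-staircase sequences of length n are counted by C_n; here n = 11. So P = C_11 = 58786.
Rooted ordered (plane) trees on m nodes have m−1 edges and are counted by C_{m−1}; m = 16 gives C_15. So Q = C_15 = 9694845.
Full binary trees with n internal nodes are counted by C_n; here n = 13. So R = C_13 = 742900.
P + Q − R = 58786 + 9694845 − 742900 = 9010731.

9010731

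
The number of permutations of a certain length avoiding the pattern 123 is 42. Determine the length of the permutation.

5

Permutations of [n] avoiding a fixed length-3 pattern are counted by C_n, and C_5 = 42.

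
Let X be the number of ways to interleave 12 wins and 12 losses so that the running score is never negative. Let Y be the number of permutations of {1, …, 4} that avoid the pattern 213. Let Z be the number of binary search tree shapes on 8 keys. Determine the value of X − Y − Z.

Reading a vote for the leader as '(' and for the other as ')' turns such a sequence into a balanced string of 12 pairs, so the count is C_12. So X = C_12 = 208012.
Permutations of [n] avoiding any single length-3 pattern are counted by C_n; here n = 4. So Y = C_4 = 14.
There are C_n binary search tree shapes on n keys; with n = 8 that is C_8. So Z = C_8 = 1430.
X − Y − Z = 208012 − 14 − 1430 = 206568.

206568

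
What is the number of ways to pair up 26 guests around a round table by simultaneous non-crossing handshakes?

742900

With 26 = 2·13 people, non-crossing handshake pairings are non-crossing perfect matchings on a circle, counted by C_13.
C_13 = 742900.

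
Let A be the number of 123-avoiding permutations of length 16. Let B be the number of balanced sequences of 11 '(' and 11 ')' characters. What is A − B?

For any fixed pattern of length 3, the pattern-avoiding permutations of [16] number C_16. So A = C_16 = 35357670.
With 11 pairs the number of balanced bracket strings is the Catalan number C_11. So B = C_11 = 58786.
A − B = 35357670 − 58786 = 35298884.

35298884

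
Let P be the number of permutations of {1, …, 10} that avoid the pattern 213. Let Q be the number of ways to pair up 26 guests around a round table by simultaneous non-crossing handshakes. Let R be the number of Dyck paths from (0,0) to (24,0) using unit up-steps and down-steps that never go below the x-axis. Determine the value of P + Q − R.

551684

For any fixed pattern of length 3, the pattern-avoiding permutations of [10] number C_10. So P = C_10 = 16796.
Non-crossing handshake pairings of 2n people are counted by C_n; 26 people gives n = 13. So Q = C_13 = 742900.
Dyck paths of semilength n (length 2n) are counted by C_n; here n = 12. So R = C_12 = 208012.
P + Q − R = 16796 + 742900 − 208012 = 551684.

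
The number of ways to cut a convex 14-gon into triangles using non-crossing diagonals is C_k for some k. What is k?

12

The number of triangulations of a 14-gon is the Catalan number C_12 (index = sides − 2).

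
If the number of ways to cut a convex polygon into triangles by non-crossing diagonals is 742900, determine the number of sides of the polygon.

15

Triangulations of a convex m-gon are counted by C_{m−2}. The Catalan number equal to 742900 is C_13.
So m − 2 = 13, giving m = 15 sides.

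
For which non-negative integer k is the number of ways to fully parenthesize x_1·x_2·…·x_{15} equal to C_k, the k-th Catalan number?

Parenthesizations of m factors correspond to full binary trees with m leaves, counted by C_{m−1}; m = 15 gives C_14.

14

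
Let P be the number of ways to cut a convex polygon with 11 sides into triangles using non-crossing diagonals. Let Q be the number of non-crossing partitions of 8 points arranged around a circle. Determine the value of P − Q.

3432

Triangulations of a convex m-gon are counted by C_{m−2}; with m = 11 this is C_9. So P = C_9 = 4862.
The non-crossing partitions of [8] form a lattice of size C_8. So Q = C_8 = 1430.
P − Q = 4862 − 1430 = 3432.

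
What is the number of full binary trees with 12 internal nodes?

208012

The number of full binary trees on 12 internal nodes is the Catalan number C_12.
C_12 = C(24,12)/13 = 2704156/13 = 208012.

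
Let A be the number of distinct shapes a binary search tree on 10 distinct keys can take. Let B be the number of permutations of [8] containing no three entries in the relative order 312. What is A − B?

15366

There are C_n binary search tree shapes on n keys; with n = 10 that is C_10. So A = C_10 = 16796.
For any fixed pattern of length 3, the pattern-avoiding permutations of [8] number C_8. So B = C_8 = 1430.
A − B = 16796 − 1430 = 15366.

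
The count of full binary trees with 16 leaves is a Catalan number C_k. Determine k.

15

A full binary tree with L leaves has L−1 internal nodes and is counted by C_{L−1}; L = 16 gives C_15.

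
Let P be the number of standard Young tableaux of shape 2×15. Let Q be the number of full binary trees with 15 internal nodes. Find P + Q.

19389690

Standard Young tableaux of shape 2×n are counted by C_n; here n = 15. So P = C_15 = 9694845.
The number of full binary trees on 15 internal nodes is the Catalan number C_15. So Q = C_15 = 9694845.
P + Q = 9694845 + 9694845 = 19389690.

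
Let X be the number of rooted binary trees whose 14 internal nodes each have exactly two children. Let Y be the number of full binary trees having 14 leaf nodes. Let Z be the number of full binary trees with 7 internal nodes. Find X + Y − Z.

3416911

Full binary trees with n internal nodes are counted by C_n; here n = 14. So X = C_14 = 2674440.
A full binary tree with L leaves has L−1 internal nodes and is counted by C_{L−1}; L = 14 gives C_13. So Y = C_13 = 742900.
The number of full binary trees on 7 internal nodes is the Catalan number C_7. So Z = C_7 = 429.
X + Y − Z = 2674440 + 742900 − 429 = 3416911.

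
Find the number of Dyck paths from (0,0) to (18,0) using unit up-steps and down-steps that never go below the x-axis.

4862

Paths of 9 up- and 9 down-steps that never dip below the axis are Dyck paths; their count is C_9.
C_9 = C_8 · 2(2·8+1)/(8+2) = 1430 · 34/10 = 4862.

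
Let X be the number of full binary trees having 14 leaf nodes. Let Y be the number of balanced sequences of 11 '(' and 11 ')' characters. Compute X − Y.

Full binary trees with 14 leaves have 14−1 = 13 internal nodes, so there are C_13 of them. So X = C_13 = 742900.
With 11 pairs the number of balanced bracket strings is the Catalan number C_11. So Y = C_11 = 58786.
X − Y = 742900 − 58786 = 684114.

684114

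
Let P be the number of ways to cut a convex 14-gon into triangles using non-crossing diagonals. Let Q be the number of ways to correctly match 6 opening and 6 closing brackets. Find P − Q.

207880

A convex 14-gon is triangulated into 12 triangles, and the number of such triangulations is the Catalan number C_{14−2} = C_12. So P = C_12 = 208012.
With 6 pairs the number of balanced bracket strings is the Catalan number C_6. So Q = C_6 = 132.
P − Q = 208012 − 132 = 207880.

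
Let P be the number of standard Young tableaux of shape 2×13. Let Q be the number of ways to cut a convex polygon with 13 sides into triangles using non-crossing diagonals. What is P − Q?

By the hook-length formula (or a Dyck-path bijection), SYT of shape 2×13 number C_13. So P = C_13 = 742900.
A convex 13-gon is triangulated into 11 triangles, and the number of such triangulations is the Catalan number C_{13−2} = C_11. So Q = C_11 = 58786.
P − Q = 742900 − 58786 = 684114.

684114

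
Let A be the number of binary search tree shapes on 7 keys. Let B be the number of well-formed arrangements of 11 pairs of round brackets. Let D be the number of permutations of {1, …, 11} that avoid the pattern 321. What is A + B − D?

There are C_n binary search tree shapes on n keys; with n = 7 that is C_7. So A = C_7 = 429.
A balanced arrangement of 11 bracket pairs is a Dyck word of semilength 11, so the count is C_11. So B = C_11 = 58786.
For any fixed pattern of length 3, the pattern-avoiding permutations of [11] number C_11. So D = C_11 = 58786.
A + B − D = 429 + 58786 − 58786 = 429.

429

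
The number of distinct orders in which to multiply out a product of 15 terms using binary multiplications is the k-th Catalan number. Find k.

Ways to associate a product of 15 factors correspond to binary trees on 15 leaves, so the count is C_14.

14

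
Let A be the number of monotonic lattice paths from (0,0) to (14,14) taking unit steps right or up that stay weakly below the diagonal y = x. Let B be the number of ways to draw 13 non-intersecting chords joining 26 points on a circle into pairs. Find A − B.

Monotone paths in an n×n grid that stay weakly below the diagonal are counted by C_n; here n = 14. So A = C_14 = 2674440.
Pairing 26 circle points by 13 non-crossing chords gives C_13 matchings. So B = C_13 = 742900.
A − B = 2674440 − 742900 = 1931540.

1931540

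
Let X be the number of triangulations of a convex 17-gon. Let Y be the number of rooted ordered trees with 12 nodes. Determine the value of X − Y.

9636059

The number of triangulations of a 17-gon is the Catalan number C_15 (index = sides − 2). So X = C_15 = 9694845.
A rooted plane tree on 12 nodes has 11 edges, and such trees are counted by C_11. So Y = C_11 = 58786.
X − Y = 9694845 − 58786 = 9636059.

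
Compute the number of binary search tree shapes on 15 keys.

Binary trees (left/right distinguished) on n nodes are counted by C_n; here n = 15.
C_15 = C(30,15)/16 = 155117520/16 = 9694845.

9694845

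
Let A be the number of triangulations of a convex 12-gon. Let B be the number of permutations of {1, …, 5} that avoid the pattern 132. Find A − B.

The number of triangulations of a 12-gon is the Catalan number C_10 (index = sides − 2). So A = C_10 = 16796.
Permutations of [n] avoiding any single length-3 pattern are counted by C_n; here n = 5. So B = C_5 = 42.
A − B = 16796 − 42 = 16754.

16754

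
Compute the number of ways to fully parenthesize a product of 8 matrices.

429

Ways to associate a product of 8 factors correspond to binary trees on 8 leaves, so the count is C_7.
C_7 = C(14,7)/8 = 3432/8 = 429.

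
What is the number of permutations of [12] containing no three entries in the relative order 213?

For any fixed pattern of length 3, the pattern-avoiding permutations of [12] number C_12.
C_12 = C(24,12)/13 = 2704156/13 = 208012.

208012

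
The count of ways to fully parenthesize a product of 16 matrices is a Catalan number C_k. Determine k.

15

Bracketing 16 factors into binary products is counted by C_{16−1} = C_15.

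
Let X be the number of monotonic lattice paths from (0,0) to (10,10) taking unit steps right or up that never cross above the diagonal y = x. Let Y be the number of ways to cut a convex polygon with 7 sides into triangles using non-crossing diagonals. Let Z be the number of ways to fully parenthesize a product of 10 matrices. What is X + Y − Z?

Monotone paths in an n×n grid that stay weakly below the diagonal are counted by C_n; here n = 10. So X = C_10 = 16796.
Triangulations of a convex m-gon are counted by C_{m−2}; with m = 7 this is C_5. So Y = C_5 = 42.
Ways to associate a product of 10 factors correspond to binary trees on 10 leaves, so the count is C_9. So Z = C_9 = 4862.
X + Y − Z = 16796 + 42 − 4862 = 11976.

11976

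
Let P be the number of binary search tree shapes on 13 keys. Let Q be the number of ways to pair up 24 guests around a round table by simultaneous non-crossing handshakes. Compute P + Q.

950912

Binary trees (left/right distinguished) on n nodes are counted by C_n; here n = 13. So P = C_13 = 742900.
Non-crossing handshake pairings of 2n people are counted by C_n; 24 people gives n = 12. So Q = C_12 = 208012.
P + Q = 742900 + 208012 = 950912.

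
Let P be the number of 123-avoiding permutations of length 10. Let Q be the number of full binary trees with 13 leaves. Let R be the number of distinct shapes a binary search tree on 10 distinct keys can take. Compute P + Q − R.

For any fixed pattern of length 3, the pattern-avoiding permutations of [10] number C_10. So P = C_10 = 16796.
A full binary tree with L leaves has L−1 internal nodes and is counted by C_{L−1}; L = 13 gives C_12. So Q = C_12 = 208012.
Rooted binary trees with 10 nodes (each child slot possibly empty) number C_10. So R = C_10 = 16796.
P + Q − R = 16796 + 208012 − 16796 = 208012.

208012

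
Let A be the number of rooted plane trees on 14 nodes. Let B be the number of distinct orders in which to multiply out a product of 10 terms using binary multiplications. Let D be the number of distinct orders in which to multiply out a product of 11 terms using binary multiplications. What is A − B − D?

721242

A rooted plane tree on 14 nodes has 13 edges, and such trees are counted by C_13. So A = C_13 = 742900.
Parenthesizations of m factors correspond to full binary trees with m leaves, counted by C_{m−1}; m = 10 gives C_9. So B = C_9 = 4862.
Ways to associate a product of 11 factors correspond to binary trees on 11 leaves, so the count is C_10. So D = C_10 = 16796.
A − B − D = 742900 − 4862 − 16796 = 721242.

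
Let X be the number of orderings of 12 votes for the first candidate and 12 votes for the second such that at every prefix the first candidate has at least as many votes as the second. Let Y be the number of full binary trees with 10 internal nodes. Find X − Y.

Reading a vote for the leader as '(' and for the other as ')' turns such a sequence into a balanced string of 12 pairs, so the count is C_12. So X = C_12 = 208012.
Full binary trees with n internal nodes are counted by C_n; here n = 10. So Y = C_10 = 16796.
X − Y = 208012 − 16796 = 191216.

191216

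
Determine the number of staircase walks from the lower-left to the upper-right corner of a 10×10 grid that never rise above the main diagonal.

16796

Monotone paths in an n×n grid that stay weakly below the diagonal are counted by C_n; here n = 10.
C_10 = C(20,10)/11 = 184756/11 = 16796.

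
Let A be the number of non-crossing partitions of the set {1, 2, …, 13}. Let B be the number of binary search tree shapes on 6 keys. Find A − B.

742768

Non-crossing partitions of an n-element set are counted by C_n; here n = 13. So A = C_13 = 742900.
Binary trees (left/right distinguished) on n nodes are counted by C_n; here n = 6. So B = C_6 = 132.
A − B = 742900 − 132 = 742768.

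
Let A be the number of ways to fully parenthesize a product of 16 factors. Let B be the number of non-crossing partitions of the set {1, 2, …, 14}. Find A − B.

Parenthesizations of m factors correspond to full binary trees with m leaves, counted by C_{m−1}; m = 16 gives C_15. So A = C_15 = 9694845.
The non-crossing partitions of [14] form a lattice of size C_14. So B = C_14 = 2674440.
A − B = 9694845 − 2674440 = 7020405.

7020405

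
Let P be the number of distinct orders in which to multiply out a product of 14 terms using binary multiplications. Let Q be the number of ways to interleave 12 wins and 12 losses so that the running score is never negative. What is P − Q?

Bracketing 14 factors into binary products is counted by C_{14−1} = C_13. So P = C_13 = 742900.
Ballot sequences with n votes each where one side never trails are Dyck words, counted by C_n; here n = 12. So Q = C_12 = 208012.
P − Q = 742900 − 208012 = 534888.

534888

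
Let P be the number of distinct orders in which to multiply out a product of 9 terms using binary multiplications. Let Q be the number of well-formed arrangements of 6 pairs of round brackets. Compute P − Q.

Bracketing 9 factors into binary products is counted by C_{9−1} = C_8. So P = C_8 = 1430.
With 6 pairs the number of balanced bracket strings is the Catalan number C_6. So Q = C_6 = 132.
P − Q = 1430 − 132 = 1298.

1298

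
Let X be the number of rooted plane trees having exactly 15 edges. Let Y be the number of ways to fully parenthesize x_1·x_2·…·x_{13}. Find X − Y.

9486833

Rooted ordered trees with n edges are counted by C_n; here n = 15. So X = C_15 = 9694845.
Bracketing 13 factors into binary products is counted by C_{13−1} = C_12. So Y = C_12 = 208012.
X − Y = 9694845 − 208012 = 9486833.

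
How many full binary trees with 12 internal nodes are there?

208012

Full binary trees with n internal nodes are counted by C_n; here n = 12.
C_12 = C(24,12)/13 = 2704156/13 = 208012.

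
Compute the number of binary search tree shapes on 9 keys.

There are C_n binary search tree shapes on n keys; with n = 9 that is C_9.
C_9 = C_8 · 2(2·8+1)/(8+2) = 1430 · 34/10 = 4862.

4862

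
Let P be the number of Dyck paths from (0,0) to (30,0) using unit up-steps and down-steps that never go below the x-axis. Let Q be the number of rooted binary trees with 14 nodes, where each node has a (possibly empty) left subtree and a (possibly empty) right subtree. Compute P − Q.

Dyck paths of semilength n (length 2n) are counted by C_n; here n = 15. So P = C_15 = 9694845.
Rooted binary trees with 14 nodes (each child slot possibly empty) number C_14. So Q = C_14 = 2674440.
P − Q = 9694845 − 2674440 = 7020405.

7020405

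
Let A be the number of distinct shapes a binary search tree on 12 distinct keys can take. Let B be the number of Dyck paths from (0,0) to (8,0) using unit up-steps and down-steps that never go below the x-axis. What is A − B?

Binary trees (left/right distinguished) on n nodes are counted by C_n; here n = 12. So A = C_12 = 208012.
Paths of 4 up- and 4 down-steps that never dip below the axis are Dyck paths; their count is C_4. So B = C_4 = 14.
A − B = 208012 − 14 = 207998.

207998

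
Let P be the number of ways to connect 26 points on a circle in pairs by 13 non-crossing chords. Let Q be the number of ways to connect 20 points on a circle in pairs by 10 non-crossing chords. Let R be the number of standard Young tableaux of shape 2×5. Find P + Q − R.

Non-crossing perfect matchings of 2n points on a circle are counted by C_n; with 26 points, n = 13. So P = C_13 = 742900.
Pairing 20 circle points by 10 non-crossing chords gives C_10 matchings. So Q = C_10 = 16796.
Standard Young tableaux of shape 2×n are counted by C_n; here n = 5. So R = C_5 = 42.
P + Q − R = 742900 + 16796 − 42 = 759654.

759654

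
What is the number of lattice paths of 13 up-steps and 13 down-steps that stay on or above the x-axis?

A Dyck path with 13 up-steps and 13 down-steps has semilength 13, so there are C_13 of them.
C_13 = C(26,13)/14 = 10400600/14 = 742900.

742900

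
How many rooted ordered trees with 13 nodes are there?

A rooted plane tree on 13 nodes has 12 edges, and such trees are counted by C_12.
C_12 = C_11 · 2(2·11+1)/(11+2) = 58786 · 46/13 = 208012.

208012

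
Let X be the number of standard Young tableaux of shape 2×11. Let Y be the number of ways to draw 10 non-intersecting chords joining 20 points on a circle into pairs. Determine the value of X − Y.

By the hook-length formula (or a Dyck-path bijection), SYT of shape 2×11 number C_11. So X = C_11 = 58786.
Pairing 20 circle points by 10 non-crossing chords gives C_10 matchings. So Y = C_10 = 16796.
X − Y = 58786 − 16796 = 41990.

41990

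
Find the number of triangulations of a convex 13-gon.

58786

Triangulations of a convex m-gon are counted by C_{m−2}; with m = 13 this is C_11.
C_11 = C(22,11)/12 = 705432/12 = 58786.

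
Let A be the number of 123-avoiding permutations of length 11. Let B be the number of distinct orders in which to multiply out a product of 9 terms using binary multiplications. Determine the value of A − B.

For any fixed pattern of length 3, the pattern-avoiding permutations of [11] number C_11. So A = C_11 = 58786.
Bracketing 9 factors into binary products is counted by C_{9−1} = C_8. So B = C_8 = 1430.
A − B = 58786 − 1430 = 57356.

57356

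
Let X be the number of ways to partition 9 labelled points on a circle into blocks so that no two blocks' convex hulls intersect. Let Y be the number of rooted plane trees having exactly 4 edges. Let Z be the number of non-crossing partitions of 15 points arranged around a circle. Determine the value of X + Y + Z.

9699721

The non-crossing partitions of [9] form a lattice of size C_9. So X = C_9 = 4862.
Rooted ordered trees with n edges are counted by C_n; here n = 4. So Y = C_4 = 14.
Non-crossing partitions of an n-element set are counted by C_n; here n = 15. So Z = C_15 = 9694845.
X + Y + Z = 4862 + 14 + 9694845 = 9699721.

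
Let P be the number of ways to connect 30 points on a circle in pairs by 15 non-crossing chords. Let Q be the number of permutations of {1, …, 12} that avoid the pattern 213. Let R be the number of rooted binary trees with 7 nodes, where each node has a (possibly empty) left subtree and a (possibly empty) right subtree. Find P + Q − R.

Pairing 30 circle points by 15 non-crossing chords gives C_15 matchings. So P = C_15 = 9694845.
Permutations of [n] avoiding any single length-3 pattern are counted by C_n; here n = 12. So Q = C_12 = 208012.
There are C_n binary search tree shapes on n keys; with n = 7 that is C_7. So R = C_7 = 429.
P + Q − R = 9694845 + 208012 − 429 = 9902428.

9902428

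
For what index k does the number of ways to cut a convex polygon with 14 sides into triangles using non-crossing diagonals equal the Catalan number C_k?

The number of triangulations of a 14-gon is the Catalan number C_12 (index = sides − 2).

12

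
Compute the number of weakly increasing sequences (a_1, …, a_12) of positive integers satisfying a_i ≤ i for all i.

Weakly increasing sequences with a_i ≤ i biject with Dyck paths of semilength 12, so there are C_12.
C_12 = C(24,12)/13 = 2704156/13 = 208012.

208012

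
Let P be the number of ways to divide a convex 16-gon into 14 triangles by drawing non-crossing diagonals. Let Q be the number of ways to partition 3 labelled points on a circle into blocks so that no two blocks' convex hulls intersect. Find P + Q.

2674445

The number of triangulations of a 16-gon is the Catalan number C_14 (index = sides − 2). So P = C_14 = 2674440.
The non-crossing partitions of [3] form a lattice of size C_3. So Q = C_3 = 5.
P + Q = 2674440 + 5 = 2674445.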